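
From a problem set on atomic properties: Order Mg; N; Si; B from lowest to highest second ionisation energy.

Mg < Si < B < N

IE_2 is the cost of taking one more electron from the +1 cation: Mg⁺ still has 1 valence electron; N⁺ still has 4 valence electrons; Si⁺ still has 3 valence electrons; B⁺ still has 2 valence electrons.
All are still removing valence electrons, so compare the +1 ions as you would atoms: IE_2 generally rises across a period (higher Z_eff) and falls down a group (larger shell), subject to the usual subshell exceptions.
Valence configurations: Mg⁺ [Ne]3s¹, N⁺ [He]2s²2p², Si⁺ [Ne]3s²3p¹, B⁺ [He]2s².
Tabulated IE_2 (kJ/mol): Mg 1451, N 2856, Si 1577, B 2427.
Putting it together, IE_2: Mg < Si < B < N.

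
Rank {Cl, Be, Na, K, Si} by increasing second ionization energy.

Si < Be < Cl < K < Na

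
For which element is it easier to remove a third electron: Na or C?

C

The third ionization energy removes an electron from the +2 ion. For each element: Na²⁺ is already 1 electron into the core; C²⁺ still has 2 valence electrons.
Core electrons are held far more tightly than valence electrons, so Na tops the IE_3 order.
The numbers (kJ/mol): Na 6910, C 4620.
Overall IE_3 order: C < Na.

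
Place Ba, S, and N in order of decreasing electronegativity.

N is in period 2, group 15; S is in period 3, group 16; Ba is in period 6, group 2.
Electronegativity increases across a period and decreases down a group, tracking effective nuclear charge and atomic size.
Here both period and group differ, so the two effects have to be weighed against each other.
S > Ba: relative to Ba, both the across-period and down-group shifts push S's electronegativity up.
N > S: the two effects oppose for this pair; the down-group effect wins (3.04 vs 2.58).
For reference (Pauling): N 3.04, S 2.58, Ba 0.89.
So from highest to lowest: N > S > Ba.

N > S > Ba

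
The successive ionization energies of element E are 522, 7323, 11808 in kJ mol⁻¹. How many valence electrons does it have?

1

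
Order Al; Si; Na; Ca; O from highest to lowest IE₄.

Al, Na, O, Ca, Si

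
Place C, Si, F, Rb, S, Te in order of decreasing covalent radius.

C is in period 2, group 14; F is in period 2, group 17; Si is in period 3, group 14; S is in period 3, group 16; Rb is in period 5, group 1; Te is in period 5, group 16.
Atomic radius shrinks across a period as nuclear charge pulls the same shell inward, and grows down a group as new shells are added.
These span different periods and groups, so the two trends combine.
C > F: both are in period 2; the period trend gives C the larger value.
S > C: period and group pull opposite ways; the down-group shift dominates (103 vs 75 pm).
Si > S: both are in period 3; the period trend gives Si the larger value.
Te > Si: the two effects oppose for this pair; the down-group effect wins (136 vs 116 pm).
Rb > Te: both are in period 5; the period trend gives Rb the larger value.
Approximate values (pm): C 75, F 64, Si 116, S 103, Rb 210, Te 136.
So from largest to smallest: Rb > Te > Si > S > C > F.

Rb, Te, Si, S, C, F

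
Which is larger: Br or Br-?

Forming Br- adds 1 electron to Br. More electron–electron repulsion in the same shell, with unchanged nuclear charge, lets the cloud expand.
An anion is larger than its parent atom: Br- > Br.

Br-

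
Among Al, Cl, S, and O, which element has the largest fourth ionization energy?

Al

Consider each +3 ion: Al³⁺ is the bare [Ne] core; Cl³⁺ still has 4 valence electrons; S³⁺ still has 3 valence electrons; O³⁺ still has 3 valence electrons.
Breaking into a closed-shell core is much more expensive than removing a leftover valence electron — Al has the largest IE_4 here.
Valence configurations: Cl³⁺ [Ne]3s²3p², S³⁺ [Ne]3s²3p¹, O³⁺ [He]2s²2p¹.
Tabulated IE_4 (kJ/mol): Al 11577, Cl 5159, S 4556, O 7469.
Putting it together, IE_4: S < Cl < O < Al.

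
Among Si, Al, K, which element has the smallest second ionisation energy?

Si

After 1 electron has been removed, what remains? Si⁺ still has 3 valence electrons; Al⁺ still has 2 valence electrons; K⁺ is the bare [Ar] core.
Pulling an electron out of a noble-gas core costs far more than removing a remaining valence electron, so K sits at the high end of IE_2.
Valence configurations: Si⁺ [Ne]3s²3p¹, Al⁺ [Ne]3s².
Si⁺ loses a lone 3p electron whereas Al⁺ must break into a filled 3s² pair, so IE_2(Al) > IE_2(Si) even though Si has the higher nuclear charge.
Tabulated IE_2 (kJ/mol): Si 1577, Al 1817, K 3052.
Putting it together, IE_2: Si < Al < K.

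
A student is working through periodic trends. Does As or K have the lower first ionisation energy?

K is in period 4, group 1; As is in period 4, group 15.
First ionization energy rises across a period (greater Z_eff holds electrons more tightly) and falls down a group (valence electrons are farther from the nucleus).
All lie in period 4, so first ionization energy increases left to right.
So K has the lower first ionisation energy (K < As).

K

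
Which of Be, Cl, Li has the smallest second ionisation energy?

Be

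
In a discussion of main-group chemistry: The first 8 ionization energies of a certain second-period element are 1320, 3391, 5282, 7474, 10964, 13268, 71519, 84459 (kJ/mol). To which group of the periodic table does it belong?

Group 16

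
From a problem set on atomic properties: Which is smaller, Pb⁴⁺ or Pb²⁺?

Both ions have Z = 82 protons, but Pb⁴⁺ has lost more electrons, so its remaining electrons feel a larger effective nuclear charge per electron and are pulled in more tightly.
Higher positive charge → smaller ion, so Pb²⁺ > Pb⁴⁺.

Pb⁴⁺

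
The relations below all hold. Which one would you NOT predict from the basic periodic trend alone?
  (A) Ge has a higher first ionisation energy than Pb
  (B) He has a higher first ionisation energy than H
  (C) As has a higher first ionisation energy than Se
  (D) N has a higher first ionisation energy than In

The general trend: first ionisation energy increases across a period and decreases down a group.
(A) Ge (period 4, group 14) vs Pb (period 6, group 14): the stated order agrees with the simple trend.
(B) He (period 1, group 18) vs H (period 1, group 1): the stated order agrees with the simple trend.
(C) As (period 4, group 15) vs Se (period 4, group 16): the stated order contradicts the simple trend.
(D) N (period 2, group 15) vs In (period 5, group 13): the stated order agrees with the simple trend.
The exception is (C): Se (4p⁴) ionizes more easily than half-filled As (4p³).

(C)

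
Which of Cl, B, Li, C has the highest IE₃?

Li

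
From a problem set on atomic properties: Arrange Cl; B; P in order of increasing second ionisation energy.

IE_2 is the cost of taking one more electron from the +1 cation: Cl⁺ still has 6 valence electrons; B⁺ still has 2 valence electrons; P⁺ still has 4 valence electrons.
All are still removing valence electrons, so compare the +1 ions as you would atoms: IE_2 generally rises across a period (higher Z_eff) and falls down a group (larger shell), subject to the usual subshell exceptions.
Valence configurations: Cl⁺ [Ne]3s²3p⁴, B⁺ [He]2s², P⁺ [Ne]3s²3p².
The numbers (kJ/mol): Cl 2298, B 2427, P 1907.
Putting it together, IE_2: P < Cl < B.

P < Cl < B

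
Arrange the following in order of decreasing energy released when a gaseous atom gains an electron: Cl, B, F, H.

Cl, F, H, B

H is in period 1, group 1; B is in period 2, group 13; F is in period 2, group 17; Cl is in period 3, group 17.
Atoms with high Z_eff and room in the valence shell (especially the halogens) have the most exothermic electron affinities.
These span different periods and groups, so the two trends combine.
H > B: period and group pull opposite ways; the down-group shift dominates (73 vs 27 kJ/mol).
F > H: period and group pull opposite ways; the across-period shift dominates (328 vs 73 kJ/mol).
Cl > F: this pair runs against the simple trend — see the exception note.
Note the exception: Cl has a higher electron affinity than F, contrary to the simple trend — F's small 2p subshell makes the incoming electron feel strong e⁻–e⁻ repulsion, so Cl actually releases more energy on gaining an electron.
For reference (kJ/mol): H 73, B 27, F 328, Cl 349.
So from highest to lowest: Cl > F > H > B.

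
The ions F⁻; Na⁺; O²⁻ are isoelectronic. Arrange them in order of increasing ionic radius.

All of these have 10 electrons, so size is governed by nuclear charge alone: the more protons, the stronger the pull on the same electron cloud, and the smaller the ion.
Nuclear charges: Na⁺ (Z=11), F⁻ (Z=9), O²⁻ (Z=8).
Smallest to largest: Na⁺ < F⁻ < O²⁻.

Na⁺, F⁻, O²⁻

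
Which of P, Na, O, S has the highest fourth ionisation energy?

Na

The fourth ionization energy removes an electron from the +3 ion. For each element: P³⁺ still has 2 valence electrons; Na³⁺ is already 2 electrons into the core; O³⁺ still has 3 valence electrons; S³⁺ still has 3 valence electrons.
Core electrons are held far more tightly than valence electrons, so Na tops the IE_4 order.
Valence configurations: P³⁺ [Ne]3s², O³⁺ [He]2s²2p¹, S³⁺ [Ne]3s²3p¹.
S³⁺ loses a lone 3p electron whereas P³⁺ must break into a filled 3s² pair, so IE_4(P) > IE_4(S) even though S has the higher nuclear charge.
The numbers (kJ/mol): P 4964, Na 9543, O 7469, S 4556.
Overall IE_4 order: S < P < O < Na.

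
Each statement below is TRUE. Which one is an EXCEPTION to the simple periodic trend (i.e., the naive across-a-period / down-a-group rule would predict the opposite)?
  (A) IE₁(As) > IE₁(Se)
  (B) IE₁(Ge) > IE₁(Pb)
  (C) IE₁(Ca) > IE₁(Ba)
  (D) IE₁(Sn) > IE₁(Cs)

(A)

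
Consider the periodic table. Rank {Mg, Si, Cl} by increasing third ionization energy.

Si, Cl, Mg

The third ionization energy removes an electron from the +2 ion. For each element: Mg²⁺ is the bare [Ne] core; Si²⁺ still has 2 valence electrons; Cl²⁺ still has 5 valence electrons.
Core electrons are held far more tightly than valence electrons, so Mg tops the IE_3 order.
Valence configurations: Si²⁺ [Ne]3s², Cl²⁺ [Ne]3s²3p³.
Tabulated IE_3 (kJ/mol): Mg 7733, Si 3232, Cl 3822.
So the third ionization energies run Si < Cl < Mg.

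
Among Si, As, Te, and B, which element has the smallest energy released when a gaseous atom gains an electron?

B is in period 2, group 13; Si is in period 3, group 14; As is in period 4, group 15; Te is in period 5, group 16.
EA tends to increase across a period and decrease down a group, though the pattern is less regular than for IE or radius.
A diagonal step moves right (one effect) and down (the opposite effect) at once.
As > B: period and group pull opposite ways; the across-period shift dominates (78 vs 27 kJ/mol).
Si > As: period and group pull opposite ways; the down-group shift dominates (134 vs 78 kJ/mol).
Te > Si: period and group pull opposite ways; the across-period shift dominates (190 vs 134 kJ/mol).
Approximate values (kJ/mol): B 27, Si 134, As 78, Te 190.
The smallest energy released when a gaseous atom gains an electron among these belongs to B.

B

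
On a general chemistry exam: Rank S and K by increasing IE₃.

IE_3 is the cost of taking one more electron from the +2 cation: S²⁺ still has 4 valence electrons; K²⁺ is already 1 electron into the core.
Breaking into a closed-shell core is much more expensive than removing a leftover valence electron — K has the largest IE_3 here.
Approximate IE_3 values (kJ/mol): S 3357, K 4420.
Overall IE_3 order: S < K.

S < K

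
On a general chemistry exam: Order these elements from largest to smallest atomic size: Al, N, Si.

Al > Si > N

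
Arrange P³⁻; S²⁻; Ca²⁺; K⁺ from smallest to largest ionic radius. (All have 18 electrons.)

All of these have 18 electrons, so size is governed by nuclear charge alone: the more protons, the stronger the pull on the same electron cloud, and the smaller the ion.
Nuclear charges: Ca²⁺ (Z=20), K⁺ (Z=19), S²⁻ (Z=16), P³⁻ (Z=15).
Smallest to largest: Ca²⁺ < K⁺ < S²⁻ < P³⁻.

Ca²⁺ < K⁺ < S²⁻ < P³⁻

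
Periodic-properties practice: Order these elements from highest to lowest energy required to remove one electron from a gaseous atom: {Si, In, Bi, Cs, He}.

He > Si > Bi > In > Cs

He is in period 1, group 18; Si is in period 3, group 14; In is in period 5, group 13; Cs is in period 6, group 1; Bi is in period 6, group 15.
First ionization energy rises across a period (greater Z_eff holds electrons more tightly) and falls down a group (valence electrons are farther from the nucleus).
Here both period and group differ, so the two effects have to be weighed against each other.
In > Cs: relative to Cs, both the across-period and down-group shifts push In's first ionization energy up.
Bi > In: period and group pull opposite ways; the across-period shift dominates (703 vs 558 kJ/mol).
Si > Bi: the two effects oppose for this pair; the down-group effect wins (786 vs 703 kJ/mol).
He > Si: both effects reinforce here, so He is clearly the higher of the two.
Approximate values (kJ/mol): He 2372, Si 786, In 558, Cs 376, Bi 703.
So from highest to lowest: He > Si > Bi > In > Cs.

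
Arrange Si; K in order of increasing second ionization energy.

Consider each +1 ion: Si⁺ still has 3 valence electrons; K⁺ is the bare [Ar] core.
Pulling an electron out of a noble-gas core costs far more than removing a remaining valence electron, so K sits at the high end of IE_2.
Tabulated IE_2 (kJ/mol): Si 1577, K 3052.
So the second ionization energies run Si < K.

Si < K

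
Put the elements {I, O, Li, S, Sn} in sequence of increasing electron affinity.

Li is in period 2, group 1; O is in period 2, group 16; S is in period 3, group 16; Sn is in period 5, group 14; I is in period 5, group 17.
Adding an electron releases more energy for atoms nearer the top right (short of the noble gases).
Neither a single period nor a single group — weigh both effects.
Sn > Li: period and group pull opposite ways; the across-period shift dominates (107 vs 60 kJ/mol).
O > Sn: relative to Sn, both the across-period and down-group shifts push O's electron affinity up.
S > O: this pair runs against the simple trend — see the exception note.
I > S: the two effects oppose for this pair; the across-period effect wins (295 vs 200 kJ/mol).
Note the exception: S has a higher electron affinity than O, contrary to the simple trend — the compact 2p subshell of O repels the added electron more than S's larger 3p does.
Tabulated electron affinity (kJ/mol): Li 60, O 141, S 200, Sn 107, I 295.
So from lowest to highest: Li < Sn < O < S < I.

Li < Sn < O < S < I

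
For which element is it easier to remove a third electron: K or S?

S

The third ionization energy removes an electron from the +2 ion. For each element: K²⁺ is already 1 electron into the core; S²⁺ still has 4 valence electrons.
Core electrons are held far more tightly than valence electrons, so K tops the IE_3 order.
Tabulated IE_3 (kJ/mol): K 4420, S 3357.
Overall IE_3 order: S < K.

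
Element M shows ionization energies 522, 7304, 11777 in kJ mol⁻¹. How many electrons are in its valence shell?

Look for the largest jump between consecutive ionization energies: IE2/IE1 ≈ 14.0, far larger than any earlier ratio.
That jump marks the point where a core electron is being removed. So the atom has 1 valence electron.

1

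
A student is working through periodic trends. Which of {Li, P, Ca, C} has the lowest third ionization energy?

After 2 electrons have been removed, what remains? Li²⁺ is already 1 electron into the core; P²⁺ still has 3 valence electrons; Ca²⁺ is the bare [Ar] core; C²⁺ still has 2 valence electrons.
Breaking into a closed-shell core is much more expensive than removing a leftover valence electron — Ca and Li have the largest IE_3 here.
Valence configurations: P²⁺ [Ne]3s²3p¹, C²⁺ [He]2s².
Approximate IE_3 values (kJ/mol): Li 11815, P 2914, Ca 4912, C 4620.
Overall IE_3 order: P < C < Ca < Li.

P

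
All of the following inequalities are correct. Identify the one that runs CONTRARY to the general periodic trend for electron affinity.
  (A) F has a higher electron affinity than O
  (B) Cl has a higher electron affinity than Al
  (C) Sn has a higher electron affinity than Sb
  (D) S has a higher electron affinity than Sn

(C)

The general trend: electron affinity increases across a period and decreases down a group.
(A) F (period 2, group 17) vs O (period 2, group 16): the stated order agrees with the simple trend.
(B) Cl (period 3, group 17) vs Al (period 3, group 13): the stated order agrees with the simple trend.
(C) Sn (period 5, group 14) vs Sb (period 5, group 15): the stated order contradicts the simple trend.
(D) S (period 3, group 16) vs Sn (period 5, group 14): the stated order agrees with the simple trend.
The exception is (C): adding an electron to Sb's half-filled 5p³ is unfavourable, so Sn has the more exothermic EA.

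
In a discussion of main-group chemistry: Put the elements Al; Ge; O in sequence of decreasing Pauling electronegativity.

O > Ge > Al

O is in period 2, group 16; Al is in period 3, group 13; Ge is in period 4, group 14.
Electronegativity increases across a period and decreases down a group, tracking effective nuclear charge and atomic size.
Here both period and group differ, so the two effects have to be weighed against each other.
Ge > Al: period and group pull opposite ways; the across-period shift dominates (2.01 vs 1.61).
O > Ge: relative to Ge, both the across-period and down-group shifts push O's electronegativity up.
For reference (Pauling): O 3.44, Al 1.61, Ge 2.01.
So from highest to lowest: O > Ge > Al.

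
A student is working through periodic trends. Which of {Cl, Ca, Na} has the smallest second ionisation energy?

Ca

After 1 electron has been removed, what remains? Cl⁺ still has 6 valence electrons; Ca⁺ still has 1 valence electron; Na⁺ is the bare [Ne] core.
Breaking into a closed-shell core is much more expensive than removing a leftover valence electron — Na has the largest IE_2 here.
Valence configurations: Cl⁺ [Ne]3s²3p⁴, Ca⁺ [Ar]4s¹.
The numbers (kJ/mol): Cl 2298, Ca 1145, Na 4562.
Overall IE_2 order: Ca < Cl < Na.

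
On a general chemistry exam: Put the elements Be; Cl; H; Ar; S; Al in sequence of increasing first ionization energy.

Al < Be < S < Cl < H < Ar

H is in period 1, group 1; Be is in period 2, group 2; Al is in period 3, group 13; S is in period 3, group 16; Cl is in period 3, group 17; Ar is in period 3, group 18.
First ionization energy rises across a period (greater Z_eff holds electrons more tightly) and falls down a group (valence electrons are farther from the nucleus).
These span different periods and groups, so the two trends combine.
Be > Al: period and group pull opposite ways; the down-group shift dominates (900 vs 578 kJ/mol).
S > Be: period and group pull opposite ways; the across-period shift dominates (1000 vs 900 kJ/mol).
Cl > S: Cl lies to the right of S in period 3, so the across-period effect alone puts Cl higher.
H > Cl: the two effects oppose for this pair; the down-group effect wins (1312 vs 1251 kJ/mol).
Ar > H: period and group pull opposite ways; the across-period shift dominates (1521 vs 1312 kJ/mol).
Approximate values (kJ/mol): H 1312, Be 900, Al 578, S 1000, Cl 1251, Ar 1521.
So from lowest to highest: Al < Be < S < Cl < H < Ar.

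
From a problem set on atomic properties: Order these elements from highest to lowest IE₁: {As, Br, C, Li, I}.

Br > C > I > As > Li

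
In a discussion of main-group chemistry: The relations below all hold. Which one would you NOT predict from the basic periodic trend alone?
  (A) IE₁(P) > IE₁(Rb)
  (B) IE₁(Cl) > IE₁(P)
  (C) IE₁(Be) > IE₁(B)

(C)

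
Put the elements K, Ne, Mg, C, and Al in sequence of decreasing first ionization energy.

Ne > C > Mg > Al > K

IE₁ increases left→right with effective nuclear charge and decreases top→bottom as the valence shell moves farther out.
Neither a single period nor a single group — weigh both effects.
Al > K: both effects reinforce here, so Al is clearly the higher of the two.
Mg > Al: this pair runs against the simple trend — see the exception note.
C > Mg: both effects reinforce here, so C is clearly the higher of the two.
Ne > C: both are in period 2; the period trend gives Ne the larger value.
Note the exception: Mg has a higher first ionization energy than Al, contrary to the simple trend — Al's single 3p electron is easier to remove than one from Mg's filled 3s².
For reference (kJ/mol): C 1086, Ne 2081, Mg 738, Al 578, K 419.
So from highest to lowest: Ne > C > Mg > Al > K.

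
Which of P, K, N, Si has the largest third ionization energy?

N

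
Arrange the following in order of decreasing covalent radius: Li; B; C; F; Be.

Li > Be > B > C > F

Li is in period 2, group 1; Be is in period 2, group 2; B is in period 2, group 13; C is in period 2, group 14; F is in period 2, group 17.
Across a period the added protons contract the valence shell; down a group each new principal shell makes the atom larger.
All lie in period 2, so atomic radius increases right to left.
So from largest to smallest: Li > Be > B > C > F.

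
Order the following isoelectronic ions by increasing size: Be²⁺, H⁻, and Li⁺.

Be²⁺, Li⁺, H⁻

All of these have 2 electrons, so size is governed by nuclear charge alone: the more protons, the stronger the pull on the same electron cloud, and the smaller the ion.
Nuclear charges: Be²⁺ (Z=4), Li⁺ (Z=3), H⁻ (Z=1).
Smallest to largest: Be²⁺ < Li⁺ < H⁻.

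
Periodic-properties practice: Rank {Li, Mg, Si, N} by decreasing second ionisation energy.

The second ionization energy removes an electron from the +1 ion. For each element: Li⁺ is the bare [He] core; Mg⁺ still has 1 valence electron; Si⁺ still has 3 valence electrons; N⁺ still has 4 valence electrons.
Breaking into a closed-shell core is much more expensive than removing a leftover valence electron — Li has the largest IE_2 here.
Valence configurations: Mg⁺ [Ne]3s¹, Si⁺ [Ne]3s²3p¹, N⁺ [He]2s²2p².
Approximate IE_2 values (kJ/mol): Li 7298, Mg 1451, Si 1577, N 2856.
Overall IE_2 order: Mg < Si < N < Li.

Li, N, Si, Mg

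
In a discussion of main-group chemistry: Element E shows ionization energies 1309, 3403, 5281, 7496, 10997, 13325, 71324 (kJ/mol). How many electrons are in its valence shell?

Look for the largest jump between consecutive ionization energies: IE7/IE6 ≈ 5.4, far larger than any earlier ratio.
That jump marks the point where a core electron is being removed. So the atom has 6 valence electrons.

6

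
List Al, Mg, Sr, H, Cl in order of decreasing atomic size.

H is in period 1, group 1; Mg is in period 3, group 2; Al is in period 3, group 13; Cl is in period 3, group 17; Sr is in period 5, group 2.
Atomic radius shrinks across a period as nuclear charge pulls the same shell inward, and grows down a group as new shells are added.
Neither a single period nor a single group — weigh both effects.
Cl > H: period and group pull opposite ways; the down-group shift dominates (99 vs 32 pm).
Al > Cl: Al lies to the left of Cl in period 3, so the across-period effect alone puts Al larger.
Mg > Al: Mg lies to the left of Al in period 3, so the across-period effect alone puts Mg larger.
Sr > Mg: Sr sits below Mg in group 2, so the down-group effect alone puts Sr larger.
For reference (pm): H 32, Mg 139, Al 126, Cl 99, Sr 185.
So from largest to smallest: Sr > Mg > Al > Cl > H.

Sr > Mg > Al > Cl > H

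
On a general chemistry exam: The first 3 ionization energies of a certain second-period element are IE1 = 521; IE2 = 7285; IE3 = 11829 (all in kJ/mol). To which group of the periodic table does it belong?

Group 1

Look for the largest jump between consecutive ionization energies: IE2/IE1 ≈ 14.0, far larger than any earlier ratio.
That jump marks the point where a core electron is being removed. So the atom has 1 valence electron.
A main-group element with 1 valence electron is in group 1.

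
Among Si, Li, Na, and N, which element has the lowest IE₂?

Si

After 1 electron has been removed, what remains? Si⁺ still has 3 valence electrons; Li⁺ is the bare [He] core; Na⁺ is the bare [Ne] core; N⁺ still has 4 valence electrons.
Pulling an electron out of a noble-gas core costs far more than removing a remaining valence electron, so Na and Li sit at the high end of IE_2.
Valence configurations: Si⁺ [Ne]3s²3p¹, N⁺ [He]2s²2p².
Tabulated IE_2 (kJ/mol): Si 1577, Li 7298, Na 4562, N 2856.
So the second ionization energies run Si < N < Na < Li.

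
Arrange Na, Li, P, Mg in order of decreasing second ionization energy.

Consider each +1 ion: Na⁺ is the bare [Ne] core; Li⁺ is the bare [He] core; P⁺ still has 4 valence electrons; Mg⁺ still has 1 valence electron.
Core electrons are held far more tightly than valence electrons, so Na and Li top the IE_2 order.
Valence configurations: P⁺ [Ne]3s²3p², Mg⁺ [Ne]3s¹.
The numbers (kJ/mol): Na 4562, Li 7298, P 1907, Mg 1451.
Putting it together, IE_2: Mg < P < Na < Li.

Li > Na > P > Mg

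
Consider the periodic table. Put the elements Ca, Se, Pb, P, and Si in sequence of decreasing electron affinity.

Se > Si > P > Pb > Ca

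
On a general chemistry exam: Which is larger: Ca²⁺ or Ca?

Ca

Forming Ca²⁺ removes 2 electrons from Ca. Fewer electrons for the same nuclear charge means less shielding and a higher Z_eff on the remaining electrons, and for main-group metals the entire outer shell is lost.
A cation is smaller than its parent atom: Ca²⁺ < Ca.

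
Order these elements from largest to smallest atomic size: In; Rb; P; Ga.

Rb > In > Ga > P

P is in period 3, group 15; Ga is in period 4, group 13; Rb is in period 5, group 1; In is in period 5, group 13.
Across a period the added protons contract the valence shell; down a group each new principal shell makes the atom larger.
These span different periods and groups, so the two trends combine.
Ga > P: relative to P, both the across-period and down-group shifts push Ga's atomic radius up.
In > Ga: In sits below Ga in group 13, so the down-group effect alone puts In larger.
Rb > In: Rb lies to the left of In in period 5, so the across-period effect alone puts Rb larger.
Approximate values (pm): P 111, Ga 124, Rb 210, In 142.
So from largest to smallest: Rb > In > Ga > P.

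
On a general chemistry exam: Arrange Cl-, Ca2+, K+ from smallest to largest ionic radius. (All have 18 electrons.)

Ca2+ < K+ < Cl-

All of these have 18 electrons, so size is governed by nuclear charge alone: the more protons, the stronger the pull on the same electron cloud, and the smaller the ion.
Nuclear charges: Ca2+ (Z=20), K+ (Z=19), Cl- (Z=17).
Smallest to largest: Ca2+ < K+ < Cl-.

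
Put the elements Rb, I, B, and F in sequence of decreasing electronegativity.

B is in period 2, group 13; F is in period 2, group 17; Rb is in period 5, group 1; I is in period 5, group 17.
Atoms toward the upper right of the periodic table pull bonding electrons most strongly.
These span different periods and groups, so the two trends combine.
B > Rb: both effects reinforce here, so B is clearly the higher of the two.
I > B: the two effects oppose for this pair; the across-period effect wins (2.66 vs 2.04).
F > I: F sits above I in group 17, so the down-group effect alone puts F higher.
For reference (Pauling): B 2.04, F 3.98, Rb 0.82, I 2.66.
So from highest to lowest: F > I > B > Rb.

F > I > B > Rb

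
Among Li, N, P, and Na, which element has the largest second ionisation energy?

Li

Consider each +1 ion: Li⁺ is the bare [He] core; N⁺ still has 4 valence electrons; P⁺ still has 4 valence electrons; Na⁺ is the bare [Ne] core.
Breaking into a closed-shell core is much more expensive than removing a leftover valence electron — Na and Li have the largest IE_2 here.
Valence configurations: N⁺ [He]2s²2p², P⁺ [Ne]3s²3p².
Tabulated IE_2 (kJ/mol): Li 7298, N 2856, P 1907, Na 4562.
So the second ionization energies run P < N < Na < Li.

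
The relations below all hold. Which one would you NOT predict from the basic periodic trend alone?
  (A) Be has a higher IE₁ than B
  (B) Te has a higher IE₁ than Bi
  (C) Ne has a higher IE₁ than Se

(A)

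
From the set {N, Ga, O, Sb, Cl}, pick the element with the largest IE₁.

N is in period 2, group 15; O is in period 2, group 16; Cl is in period 3, group 17; Ga is in period 4, group 13; Sb is in period 5, group 15.
Removing the outermost electron gets harder across a period and easier down a group.
These span different periods and groups, so the two trends combine.
Sb > Ga: period and group pull opposite ways; the across-period shift dominates (831 vs 579 kJ/mol).
Cl > Sb: both effects reinforce here, so Cl is clearly the higher of the two.
O > Cl: the two effects oppose for this pair; the down-group effect wins (1314 vs 1251 kJ/mol).
N > O: this pair runs against the simple trend — see the exception note.
Note the exception: N has a higher first ionization energy than O, contrary to the simple trend — pairing an electron in O's 2p⁴ costs repulsion energy, so O ionizes more easily than half-filled N (2p³).
For reference (kJ/mol): N 1402, O 1314, Cl 1251, Ga 579, Sb 831.
The largest IE₁ among these belongs to N.

N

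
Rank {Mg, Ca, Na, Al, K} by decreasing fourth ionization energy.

Al > Mg > Na > Ca > K

IE_4 is the cost of taking one more electron from the +3 cation: Mg³⁺ is already 1 electron into the core; Ca³⁺ is already 1 electron into the core; Na³⁺ is already 2 electrons into the core; Al³⁺ is the bare [Ne] core; K³⁺ is already 2 electrons into the core.
All of these are removing an electron from a noble-gas core or deeper; the smaller core (lower principal quantum number) is held far more tightly, and within a period the higher nuclear charge binds the same core more tightly.
The numbers (kJ/mol): Mg 10543, Ca 6491, Na 9543, Al 11577, K 5877.
Overall IE_4 order: K < Ca < Na < Mg < Al.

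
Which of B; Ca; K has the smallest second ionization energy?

Ca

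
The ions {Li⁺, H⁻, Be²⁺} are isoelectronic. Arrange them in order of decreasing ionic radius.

All of these have 2 electrons, so size is governed by nuclear charge alone: the more protons, the stronger the pull on the same electron cloud, and the smaller the ion.
Nuclear charges: Be²⁺ (Z=4), Li⁺ (Z=3), H⁻ (Z=1).
Largest to smallest: H⁻ > Li⁺ > Be²⁺.

H⁻, Li⁺, Be²⁺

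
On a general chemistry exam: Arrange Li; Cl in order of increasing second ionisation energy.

Consider each +1 ion: Li⁺ is the bare [He] core; Cl⁺ still has 6 valence electrons.
Pulling an electron out of a noble-gas core costs far more than removing a remaining valence electron, so Li sits at the high end of IE_2.
Tabulated IE_2 (kJ/mol): Li 7298, Cl 2298.
Hence IE_2: Cl < Li.

Cl, Li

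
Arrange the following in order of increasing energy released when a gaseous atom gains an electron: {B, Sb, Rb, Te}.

B is in period 2, group 13; Rb is in period 5, group 1; Sb is in period 5, group 15; Te is in period 5, group 16.
Atoms with high Z_eff and room in the valence shell (especially the halogens) have the most exothermic electron affinities.
Here both period and group differ, so the two effects have to be weighed against each other.
Rb > B: this pair runs against the simple trend — see the exception note.
Sb > Rb: Sb lies to the right of Rb in period 5, so the across-period effect alone puts Sb higher.
Te > Sb: both are in period 5; the period trend gives Te the larger value.
Note the exception: Rb has a higher electron affinity than B, contrary to the simple trend — B's ns²np¹ configuration gives only a small electron affinity — the sparsely filled np subshell binds an added electron weakly.
For reference (kJ/mol): B 27, Rb 47, Sb 103, Te 190.
So from lowest to highest: B < Rb < Sb < Te.

B, Rb, Sb, Te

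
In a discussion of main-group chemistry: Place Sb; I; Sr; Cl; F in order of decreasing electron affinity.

Cl > F > I > Sb > Sr

F is in period 2, group 17; Cl is in period 3, group 17; Sr is in period 5, group 2; Sb is in period 5, group 15; I is in period 5, group 17.
Electron affinity generally becomes more exothermic across a period toward the halogens and less exothermic down a group.
Neither a single period nor a single group — weigh both effects.
Sb > Sr: Sb lies to the right of Sr in period 5, so the across-period effect alone puts Sb higher.
I > Sb: both are in period 5; the period trend gives I the larger value.
F > I: F sits above I in group 17, so the down-group effect alone puts F higher.
Cl > F: this pair runs against the simple trend — see the exception note.
Note the exception: Cl has a higher electron affinity than F, contrary to the simple trend — F's small 2p subshell makes the incoming electron feel strong e⁻–e⁻ repulsion, so Cl actually releases more energy on gaining an electron.
Approximate values (kJ/mol): F 328, Cl 349, Sr 5, Sb 103, I 295.
So from highest to lowest: Cl > F > I > Sb > Sr.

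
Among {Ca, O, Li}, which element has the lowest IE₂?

IE_2 is the cost of taking one more electron from the +1 cation: Ca⁺ still has 1 valence electron; O⁺ still has 5 valence electrons; Li⁺ is the bare [He] core.
Core electrons are held far more tightly than valence electrons, so Li tops the IE_2 order.
Valence configurations: Ca⁺ [Ar]4s¹, O⁺ [He]2s²2p³.
Tabulated IE_2 (kJ/mol): Ca 1145, O 3388, Li 7298.
Overall IE_2 order: Ca < O < Li.

Ca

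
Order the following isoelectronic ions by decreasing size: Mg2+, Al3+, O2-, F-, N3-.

All of these have 10 electrons, so size is governed by nuclear charge alone: the more protons, the stronger the pull on the same electron cloud, and the smaller the ion.
Nuclear charges: Al3+ (Z=13), Mg2+ (Z=12), F- (Z=9), O2- (Z=8), N3- (Z=7).
Largest to smallest: N3- > O2- > F- > Mg2+ > Al3+.

N3- > O2- > F- > Mg2+ > Al3+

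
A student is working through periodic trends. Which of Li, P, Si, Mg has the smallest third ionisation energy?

P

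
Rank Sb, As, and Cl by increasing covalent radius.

Cl is in period 3, group 17; As is in period 4, group 15; Sb is in period 5, group 15.
Across a period the added protons contract the valence shell; down a group each new principal shell makes the atom larger.
These span different periods and groups, so the two trends combine.
As > Cl: both effects reinforce here, so As is clearly the larger of the two.
Sb > As: they share group 15; the group trend gives Sb the larger value.
Tabulated atomic radius (pm): Cl 99, As 121, Sb 140.
So from smallest to largest: Cl < As < Sb.

Cl < As < Sb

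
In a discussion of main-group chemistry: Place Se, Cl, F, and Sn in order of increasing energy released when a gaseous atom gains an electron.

F is in period 2, group 17; Cl is in period 3, group 17; Se is in period 4, group 16; Sn is in period 5, group 14.
Adding an electron releases more energy for atoms nearer the top right (short of the noble gases).
Neither a single period nor a single group — weigh both effects.
Se > Sn: both effects reinforce here, so Se is clearly the higher of the two.
F > Se: both effects reinforce here, so F is clearly the higher of the two.
Cl > F: this pair runs against the simple trend — see the exception note.
Note the exception: Cl has a higher electron affinity than F, contrary to the simple trend — F's small 2p subshell makes the incoming electron feel strong e⁻–e⁻ repulsion, so Cl actually releases more energy on gaining an electron.
Tabulated electron affinity (kJ/mol): F 328, Cl 349, Se 195, Sn 107.
So from lowest to highest: Sn < Se < F < Cl.

Sn, Se, F, Cl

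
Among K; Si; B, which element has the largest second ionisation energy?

IE_2 is the cost of taking one more electron from the +1 cation: K⁺ is the bare [Ar] core; Si⁺ still has 3 valence electrons; B⁺ still has 2 valence electrons.
Pulling an electron out of a noble-gas core costs far more than removing a remaining valence electron, so K sits at the high end of IE_2.
Valence configurations: Si⁺ [Ne]3s²3p¹, B⁺ [He]2s².
Approximate IE_2 values (kJ/mol): K 3052, Si 1577, B 2427.
Putting it together, IE_2: Si < B < K.

K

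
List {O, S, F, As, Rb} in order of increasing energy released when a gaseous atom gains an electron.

O is in period 2, group 16; F is in period 2, group 17; S is in period 3, group 16; As is in period 4, group 15; Rb is in period 5, group 1.
Adding an electron releases more energy for atoms nearer the top right (short of the noble gases).
These span different periods and groups, so the two trends combine.
As > Rb: both effects reinforce here, so As is clearly the higher of the two.
O > As: both effects reinforce here, so O is clearly the higher of the two.
S > O: this pair runs against the simple trend — see the exception note.
F > S: both effects reinforce here, so F is clearly the higher of the two.
Note the exception: S has a higher electron affinity than O, contrary to the simple trend — the compact 2p subshell of O repels the added electron more than S's larger 3p does.
Tabulated electron affinity (kJ/mol): O 141, F 328, S 200, As 78, Rb 47.
So from lowest to highest: Rb < As < O < S < F.

Rb, As, O, S, F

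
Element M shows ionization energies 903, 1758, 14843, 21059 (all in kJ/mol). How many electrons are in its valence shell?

Look for the largest jump between consecutive ionization energies: IE3/IE2 ≈ 8.4, far larger than any earlier ratio.
That jump marks the point where a core electron is being removed. So the atom has 2 valence electrons.

2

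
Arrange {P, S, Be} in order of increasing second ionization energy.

Be < P < S

After 1 electron has been removed, what remains? P⁺ still has 4 valence electrons; S⁺ still has 5 valence electrons; Be⁺ still has 1 valence electron.
All are still removing valence electrons, so compare the +1 ions as you would atoms: IE_2 generally rises across a period (higher Z_eff) and falls down a group (larger shell), subject to the usual subshell exceptions.
Valence configurations: P⁺ [Ne]3s²3p², S⁺ [Ne]3s²3p³, Be⁺ [He]2s¹.
The numbers (kJ/mol): P 1907, S 2252, Be 1757.
Putting it together, IE_2: Be < P < S.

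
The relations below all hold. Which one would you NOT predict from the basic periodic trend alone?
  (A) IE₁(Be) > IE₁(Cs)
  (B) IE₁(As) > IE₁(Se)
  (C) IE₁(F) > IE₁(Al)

The general trend: IE₁ increases across a period and decreases down a group.
(A) Be (period 2, group 2) vs Cs (period 6, group 1): the stated order agrees with the simple trend.
(B) As (period 4, group 15) vs Se (period 4, group 16): the stated order contradicts the simple trend.
(C) F (period 2, group 17) vs Al (period 3, group 13): the stated order agrees with the simple trend.
The exception is (B): Se (4p⁴) ionizes more easily than half-filled As (4p³).

(B)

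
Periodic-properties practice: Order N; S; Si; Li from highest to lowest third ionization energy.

The third ionization energy removes an electron from the +2 ion. For each element: N²⁺ still has 3 valence electrons; S²⁺ still has 4 valence electrons; Si²⁺ still has 2 valence electrons; Li²⁺ is already 1 electron into the core.
Pulling an electron out of a noble-gas core costs far more than removing a remaining valence electron, so Li sits at the high end of IE_3.
Valence configurations: N²⁺ [He]2s²2p¹, S²⁺ [Ne]3s²3p², Si²⁺ [Ne]3s².
Tabulated IE_3 (kJ/mol): N 4578, S 3357, Si 3232, Li 11815.
Putting it together, IE_3: Si < S < N < Li.

Li > N > S > Si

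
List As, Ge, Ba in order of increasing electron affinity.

Ge is in period 4, group 14; As is in period 4, group 15; Ba is in period 6, group 2.
Electron affinity generally becomes more exothermic across a period toward the halogens and less exothermic down a group.
Neither a single period nor a single group — weigh both effects.
As > Ba: relative to Ba, both the across-period and down-group shifts push As's electron affinity up.
Ge > As: this pair runs against the simple trend — see the exception note.
Note the exception: Ge has a higher electron affinity than As, contrary to the simple trend — adding an electron to As's half-filled 4p³ is unfavourable, so Ge (4p²) has the more exothermic EA.
Approximate values (kJ/mol): Ge 119, As 78, Ba 14.
So from lowest to highest: Ba < As < Ge.

Ba < As < Ge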